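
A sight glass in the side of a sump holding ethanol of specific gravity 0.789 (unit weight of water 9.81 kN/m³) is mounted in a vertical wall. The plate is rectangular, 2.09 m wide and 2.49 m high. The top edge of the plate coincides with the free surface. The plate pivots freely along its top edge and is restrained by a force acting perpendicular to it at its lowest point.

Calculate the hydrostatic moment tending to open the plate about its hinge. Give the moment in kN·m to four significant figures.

M ≈ 83.25 kN·m

γ = 0.789 × 9.81 = 7.74009 kN/m³.
The centroid lies 2.49/2 = 1.245 m below the top edge, so the centroid depth is h_c = 1.245 m.
A = 2.09 × 2.49 = 5.2041 m².
Resultant F = γ·h_c·A = 7.74009 × 1.245 × 5.2041 = 50.1489 kN.
I_c = b·h³/12 = 2.09 × 2.49³/12 = 2.68883 m⁴.
Centre of pressure: y_p = y_c + I_c/(y_c·A) = 1.245 + 2.68883/(1.245 × 5.2041) = 1.245 + 0.415 = 1.66 m along the plane.
The resultant acts 1.245 + 0.415 = 1.66 m (along the plate) below the hinge at the top edge, so the moment about the hinge is M = F × 1.66 = 50.1489 × 1.66 = 83.2472 kN·m.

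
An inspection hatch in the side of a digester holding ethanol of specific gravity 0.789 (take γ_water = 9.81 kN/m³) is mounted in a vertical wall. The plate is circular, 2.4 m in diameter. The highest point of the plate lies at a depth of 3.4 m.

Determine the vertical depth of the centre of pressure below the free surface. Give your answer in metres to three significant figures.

γ = 0.789 × 9.81 = 7.74009 kN/m³.
The centroid is at the centre, 1.2 m below the top of the plate, so the centroid depth is h_c = 3.4 + 1.2 = 4.6 m.
A = π(1.2)² = 4.52389 m².
Resultant F = γ·h_c·A = 7.74009 × 4.6 × 4.52389 = 161.07 kN.
I_c = πr⁴/4 = π × 1.2⁴/4 = 1.6286 m⁴.
Centre of pressure: y_p = y_c + I_c/(y_c·A) = 4.6 + 1.6286/(4.6 × 4.52389) = 4.6 + 0.0782609 = 4.67826 m along the plane.

h_p = 4.68 m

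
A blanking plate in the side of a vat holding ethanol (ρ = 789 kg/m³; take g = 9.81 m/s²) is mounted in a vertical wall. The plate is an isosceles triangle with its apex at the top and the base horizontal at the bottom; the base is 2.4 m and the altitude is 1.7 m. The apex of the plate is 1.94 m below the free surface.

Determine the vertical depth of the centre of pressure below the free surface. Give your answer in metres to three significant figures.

h_p = 3.13 m

γ = ρg = 789 × 9.81 / 1000 = 7.74009 kN/m³.
With the apex up, the centroid sits 2h/3 = 2 × 1.7/3 = 1.13333 m below the apex, so the centroid depth is h_c = 1.94 + 1.13333 = 3.07333 m.
A = ½ × 2.4 × 1.7 = 2.04 m².
Resultant F = γ·h_c·A = 7.74009 × 3.07333 × 2.04 = 48.5272 kN.
I_c = b·h³/36 = 2.4 × 1.7³/36 = 0.327533 m⁴.
Centre of pressure: y_p = y_c + I_c/(y_c·A) = 3.07333 + 0.327533/(3.07333 × 2.04) = 3.07333 + 0.0522415 = 3.12557 m along the plane.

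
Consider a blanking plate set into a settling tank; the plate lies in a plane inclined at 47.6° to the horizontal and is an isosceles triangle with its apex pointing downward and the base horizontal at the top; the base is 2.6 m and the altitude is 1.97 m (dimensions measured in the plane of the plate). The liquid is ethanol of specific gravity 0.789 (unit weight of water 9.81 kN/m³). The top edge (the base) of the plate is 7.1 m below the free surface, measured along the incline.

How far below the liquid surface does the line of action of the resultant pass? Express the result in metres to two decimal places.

γ = 0.789 × 9.81 = 7.74009 kN/m³.
Let θ = 47.6° be the plate's angle to the horizontal; measure y along the incline from where the plane meets the free surface. Vertical depth h = y·sinθ with sinθ = 0.738455.
With the apex down, the centroid sits h/3 = 1.97/3 = 0.656667 m below the base (the top edge), so y_c = 7.1 + 0.656667 = 7.75667 m and h_c = 7.75667 × 0.738455 = 5.72795 m.
A = ½ × 2.6 × 1.97 = 2.561 m².
Resultant F = γ·h_c·A = 7.74009 × 5.72795 × 2.561 = 113.542 kN.
I_c = b·h³/36 = 2.6 × 1.97³/36 = 0.552166 m⁴.
Centre of pressure: y_p = y_c + I_c/(y_c·A) = 7.75667 + 0.552166/(7.75667 × 2.561) = 7.75667 + 0.0277962 = 7.78447 m along the plane.
Vertically, h_p = y_p·sinθ = 7.78447 × 0.738455 = 5.74848 m.

h_p = 5.75 m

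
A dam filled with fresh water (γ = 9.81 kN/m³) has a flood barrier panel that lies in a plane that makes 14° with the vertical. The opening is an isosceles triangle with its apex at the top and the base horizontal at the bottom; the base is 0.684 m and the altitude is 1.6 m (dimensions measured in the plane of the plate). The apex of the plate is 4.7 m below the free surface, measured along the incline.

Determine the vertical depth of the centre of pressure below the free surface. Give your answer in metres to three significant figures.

γ = 9.81 kN/m³.
The plate makes 14° with the vertical, i.e. θ = 90° − 14° = 76° to the horizontal. Measuring y along the incline from the free-surface line, vertical depth h = y·sinθ with sinθ = 0.970296.
With the apex up, the centroid sits 2h/3 = 2 × 1.6/3 = 1.06667 m below the apex, so y_c = 4.7 + 1.06667 = 5.76667 m and h_c = 5.76667 × 0.970296 = 5.59538 m.
A = ½ × 0.684 × 1.6 = 0.5472 m².
Resultant F = γ·h_c·A = 9.81 × 5.59538 × 0.5472 = 30.0362 kN.
I_c = b·h³/36 = 0.684 × 1.6³/36 = 0.077824 m⁴.
Centre of pressure: y_p = y_c + I_c/(y_c·A) = 5.76667 + 0.077824/(5.76667 × 0.5472) = 5.76667 + 0.0246628 = 5.79133 m along the plane.
Vertically, h_p = y_p·sinθ = 5.79133 × 0.970296 = 5.6193 m.

h_p = 5.62 m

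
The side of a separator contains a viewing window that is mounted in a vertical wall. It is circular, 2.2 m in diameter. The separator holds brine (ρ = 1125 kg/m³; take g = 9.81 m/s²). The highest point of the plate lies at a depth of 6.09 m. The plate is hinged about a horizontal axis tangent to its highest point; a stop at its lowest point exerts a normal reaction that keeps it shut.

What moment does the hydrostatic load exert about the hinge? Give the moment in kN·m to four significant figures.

γ = ρg = 1125 × 9.81 / 1000 = 11.03625 kN/m³.
The centroid is at the centre, 1.1 m below the top of the plate, so the centroid depth is h_c = 6.09 + 1.1 = 7.19 m.
A = π(1.1)² = 3.80133 m².
Resultant F = γ·h_c·A = 11.03625 × 7.19 × 3.80133 = 301.638 kN.
I_c = πr⁴/4 = π × 1.1⁴/4 = 1.1499 m⁴.
Centre of pressure: y_p = y_c + I_c/(y_c·A) = 7.19 + 1.1499/(7.19 × 3.80133) = 7.19 + 0.0420722 = 7.23207 m along the plane.
The resultant acts 1.1 + 0.0420722 = 1.14207 m (along the plate) below the hinge at the top edge, so the moment about the hinge is M = F × 1.14207 = 301.638 × 1.14207 = 344.492 kN·m.

M ≈ 344.5 kN·m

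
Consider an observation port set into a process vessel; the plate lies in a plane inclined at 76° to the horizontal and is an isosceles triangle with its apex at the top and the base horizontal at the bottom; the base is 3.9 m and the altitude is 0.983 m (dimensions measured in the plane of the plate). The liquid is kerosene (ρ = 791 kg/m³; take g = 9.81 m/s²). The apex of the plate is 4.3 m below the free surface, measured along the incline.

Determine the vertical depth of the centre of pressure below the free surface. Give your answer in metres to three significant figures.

h_p = 4.82 m

γ = ρg = 791 × 9.81 / 1000 = 7.75971 kN/m³.
Let θ = 76° be the plate's angle to the horizontal; measure y along the incline from where the plane meets the free surface. Vertical depth h = y·sinθ with sinθ = 0.970296.
With the apex up, the centroid sits 2h/3 = 2 × 0.983/3 = 0.655333 m below the apex, so y_c = 4.3 + 0.655333 = 4.95533 m and h_c = 4.95533 × 0.970296 = 4.80814 m.
A = ½ × 3.9 × 0.983 = 1.91685 m².
Resultant F = γ·h_c·A = 7.75971 × 4.80814 × 1.91685 = 71.5172 kN.
I_c = b·h³/36 = 3.9 × 0.983³/36 = 0.102902 m⁴.
Centre of pressure: y_p = y_c + I_c/(y_c·A) = 4.95533 + 0.102902/(4.95533 × 1.91685) = 4.95533 + 0.0108334 = 4.96616 m along the plane.
Vertically, h_p = y_p·sinθ = 4.96616 × 0.970296 = 4.81865 m.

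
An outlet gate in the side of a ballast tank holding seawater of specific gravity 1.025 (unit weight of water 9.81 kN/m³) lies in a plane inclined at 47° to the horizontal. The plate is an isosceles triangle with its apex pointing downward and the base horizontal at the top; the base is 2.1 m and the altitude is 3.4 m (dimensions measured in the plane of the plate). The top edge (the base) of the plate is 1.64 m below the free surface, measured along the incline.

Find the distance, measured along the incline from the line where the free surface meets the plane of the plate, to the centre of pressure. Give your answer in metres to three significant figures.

γ = 1.025 × 9.81 = 10.05525 kN/m³.
Let θ = 47° be the plate's angle to the horizontal; measure y along the incline from where the plane meets the free surface. Vertical depth h = y·sinθ with sinθ = 0.731354.
With the apex down, the centroid sits h/3 = 3.4/3 = 1.13333 m below the base (the top edge), so y_c = 1.64 + 1.13333 = 2.77333 m and h_c = 2.77333 × 0.731354 = 2.02829 m.
A = ½ × 2.1 × 3.4 = 3.57 m².
Resultant F = γ·h_c·A = 10.05525 × 2.02829 × 3.57 = 72.81 kN.
I_c = b·h³/36 = 2.1 × 3.4³/36 = 2.29273 m⁴.
Centre of pressure: y_p = y_c + I_c/(y_c·A) = 2.77333 + 2.29273/(2.77333 × 3.57) = 2.77333 + 0.23157 = 3.0049 m along the plane.

y_p = 3.00 m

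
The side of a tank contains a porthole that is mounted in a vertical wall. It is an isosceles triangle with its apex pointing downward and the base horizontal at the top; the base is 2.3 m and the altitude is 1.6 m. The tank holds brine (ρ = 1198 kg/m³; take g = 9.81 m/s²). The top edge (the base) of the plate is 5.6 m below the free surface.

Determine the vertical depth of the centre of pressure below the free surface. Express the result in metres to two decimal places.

γ = ρg = 1198 × 9.81 / 1000 = 11.75238 kN/m³.
With the apex down, the centroid sits h/3 = 1.6/3 = 0.533333 m below the base (the top edge), so the centroid depth is h_c = 5.6 + 0.533333 = 6.13333 m.
A = ½ × 2.3 × 1.6 = 1.84 m².
Resultant F = γ·h_c·A = 11.75238 × 6.13333 × 1.84 = 132.629 kN.
I_c = b·h³/36 = 2.3 × 1.6³/36 = 0.261689 m⁴.
Centre of pressure: y_p = y_c + I_c/(y_c·A) = 6.13333 + 0.261689/(6.13333 × 1.84) = 6.13333 + 0.0231884 = 6.15652 m along the plane.

h_p = 6.16 m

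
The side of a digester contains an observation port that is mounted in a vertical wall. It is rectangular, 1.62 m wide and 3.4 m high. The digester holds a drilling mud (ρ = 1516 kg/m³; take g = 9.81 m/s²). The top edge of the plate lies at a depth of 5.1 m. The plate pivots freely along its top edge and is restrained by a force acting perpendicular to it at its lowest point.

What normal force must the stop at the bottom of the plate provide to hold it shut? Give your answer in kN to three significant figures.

γ = ρg = 1516 × 9.81 / 1000 = 14.87196 kN/m³.
The centroid lies 3.4/2 = 1.7 m below the top edge, so the centroid depth is h_c = 5.1 + 1.7 = 6.8 m.
A = 1.62 × 3.4 = 5.508 m².
Resultant F = γ·h_c·A = 14.87196 × 6.8 × 5.508 = 557.02 kN.
I_c = b·h³/12 = 1.62 × 3.4³/12 = 5.30604 m⁴.
Centre of pressure: y_p = y_c + I_c/(y_c·A) = 6.8 + 5.30604/(6.8 × 5.508) = 6.8 + 0.141667 = 6.94167 m along the plane.
The resultant acts 1.7 + 0.141667 = 1.84167 m (along the plate) below the hinge at the top edge, so the moment about the hinge is M = F × 1.84167 = 557.02 × 1.84167 = 1025.85 kN·m.
A normal force at the bottom, 3.4 m from the hinge, must supply this moment: P = 1025.85/3.4 = 301.721 kN.

P ≈ 302 kN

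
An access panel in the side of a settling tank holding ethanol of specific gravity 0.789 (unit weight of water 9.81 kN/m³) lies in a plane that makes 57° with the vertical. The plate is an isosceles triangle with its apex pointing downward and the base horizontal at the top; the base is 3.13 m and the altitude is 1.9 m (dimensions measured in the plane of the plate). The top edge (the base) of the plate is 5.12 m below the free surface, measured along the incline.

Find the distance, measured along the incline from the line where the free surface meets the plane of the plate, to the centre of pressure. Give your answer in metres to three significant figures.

γ = 0.789 × 9.81 = 7.74009 kN/m³.
The plate makes 57° with the vertical, i.e. θ = 90° − 57° = 33° to the horizontal. Measuring y along the incline from the free-surface line, vertical depth h = y·sinθ with sinθ = 0.544639.
With the apex down, the centroid sits h/3 = 1.9/3 = 0.633333 m below the base (the top edge), so y_c = 5.12 + 0.633333 = 5.75333 m and h_c = 5.75333 × 0.544639 = 3.13349 m.
A = ½ × 3.13 × 1.9 = 2.9735 m².
Resultant F = γ·h_c·A = 7.74009 × 3.13349 × 2.9735 = 72.1178 kN.
I_c = b·h³/36 = 3.13 × 1.9³/36 = 0.596352 m⁴.
Centre of pressure: y_p = y_c + I_c/(y_c·A) = 5.75333 + 0.596352/(5.75333 × 2.9735) = 5.75333 + 0.034859 = 5.78819 m along the plane.

y_p = 5.79 m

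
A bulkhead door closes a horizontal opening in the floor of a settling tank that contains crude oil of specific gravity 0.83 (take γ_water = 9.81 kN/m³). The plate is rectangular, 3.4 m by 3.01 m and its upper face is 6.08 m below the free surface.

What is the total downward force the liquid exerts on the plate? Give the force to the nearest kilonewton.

γ = 0.83 × 9.81 = 8.1423 kN/m³.
The plate is horizontal, so pressure is uniform at p = γ·h = 8.1423 × 6.08 = 49.5052 kN/m².
A = 3.4 × 3.01 = 10.234 m².
F = p·A = 49.5052 × 10.234 = 506.636 kN.

F ≈ 507 kN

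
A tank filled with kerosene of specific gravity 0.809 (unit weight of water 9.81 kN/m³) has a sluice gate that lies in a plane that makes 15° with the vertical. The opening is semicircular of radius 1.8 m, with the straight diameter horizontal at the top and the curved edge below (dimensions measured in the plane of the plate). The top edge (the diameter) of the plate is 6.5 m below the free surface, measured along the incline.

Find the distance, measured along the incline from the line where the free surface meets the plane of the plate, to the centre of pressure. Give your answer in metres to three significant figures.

γ = 0.809 × 9.81 = 7.93629 kN/m³.
The plate makes 15° with the vertical, i.e. θ = 90° − 15° = 75° to the horizontal. Measuring y along the incline from the free-surface line, vertical depth h = y·sinθ with sinθ = 0.965926.
The centroid of a semicircle lies 4r/(3π) = 0.763944 m from the diameter, here below the top edge, so y_c = 6.5 + 0.763944 = 7.26394 m and h_c = 7.26394 × 0.965926 = 7.01643 m.
A = πr²/2 = π × 1.8²/2 = 5.08938 m².
Resultant F = γ·h_c·A = 7.93629 × 7.01643 × 5.08938 = 283.399 kN.
I_c = (π/8 − 8/(9π))·r⁴ = 0.109757 × 1.8⁴ = 1.15219 m⁴.
Centre of pressure: y_p = y_c + I_c/(y_c·A) = 7.26394 + 1.15219/(7.26394 × 5.08938) = 7.26394 + 0.0311664 = 7.29511 m along the plane.

y_p = 7.30 m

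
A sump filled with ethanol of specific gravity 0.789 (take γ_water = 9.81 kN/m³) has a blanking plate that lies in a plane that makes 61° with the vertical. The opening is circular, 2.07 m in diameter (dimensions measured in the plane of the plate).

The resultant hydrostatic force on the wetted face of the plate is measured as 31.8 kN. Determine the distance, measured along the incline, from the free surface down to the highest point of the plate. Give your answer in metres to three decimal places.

y_top ≈ 1.483 m

γ = 0.789 × 9.81 = 7.74009 kN/m³.
A = π(1.035)² = 3.36535 m².
From F = γ·h_c·A, the centroid depth is h_c = 31.8/(7.74009 × 3.36535) = 1.22082 m.
The plate makes 61° with the vertical, i.e. θ = 90° − 61° = 29° to the horizontal. Measuring y along the incline from the free-surface line, vertical depth h = y·sinθ with sinθ = 0.484810.
Along the incline, y_c = h_c/sinθ = 1.22082/0.484810 = 2.51814 m.
The centroid is at the centre, 1.035 m below the top of the plate, so the highest point sits at y_top = 2.51814 − 1.035 = 1.48314 m along the incline.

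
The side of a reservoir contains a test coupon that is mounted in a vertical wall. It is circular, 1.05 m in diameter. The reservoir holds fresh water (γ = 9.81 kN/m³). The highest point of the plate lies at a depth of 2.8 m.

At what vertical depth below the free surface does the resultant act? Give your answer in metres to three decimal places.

h_p = 3.346 m

γ = 9.81 kN/m³.
The centroid is at the centre, 0.525 m below the top of the plate, so the centroid depth is h_c = 2.8 + 0.525 = 3.325 m.
A = π(0.525)² = 0.865901 m².
Resultant F = γ·h_c·A = 9.81 × 3.325 × 0.865901 = 28.2442 kN.
I_c = πr⁴/4 = π × 0.525⁴/4 = 0.059666 m⁴.
Centre of pressure: y_p = y_c + I_c/(y_c·A) = 3.325 + 0.059666/(3.325 × 0.865901) = 3.325 + 0.0207237 = 3.34572 m along the plane.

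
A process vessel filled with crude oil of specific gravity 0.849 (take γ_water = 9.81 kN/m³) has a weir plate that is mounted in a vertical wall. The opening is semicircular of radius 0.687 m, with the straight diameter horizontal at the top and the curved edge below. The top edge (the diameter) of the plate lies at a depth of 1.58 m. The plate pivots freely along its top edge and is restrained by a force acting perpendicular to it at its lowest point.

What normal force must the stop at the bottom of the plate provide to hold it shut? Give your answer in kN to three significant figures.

γ = 0.849 × 9.81 = 8.32869 kN/m³.
The centroid of a semicircle lies 4r/(3π) = 0.291572 m from the diameter, here below the top edge, so the centroid depth is h_c = 1.58 + 0.291572 = 1.87157 m.
A = πr²/2 = π × 0.687²/2 = 0.741367 m².
Resultant F = γ·h_c·A = 8.32869 × 1.87157 × 0.741367 = 11.5562 kN.
I_c = (π/8 − 8/(9π))·r⁴ = 0.109757 × 0.687⁴ = 0.0244489 m⁴.
Centre of pressure: y_p = y_c + I_c/(y_c·A) = 1.87157 + 0.0244489/(1.87157 × 0.741367) = 1.87157 + 0.0176206 = 1.88919 m along the plane.
The resultant acts 0.291572 + 0.0176206 = 0.309193 m (along the plate) below the hinge at the top edge, so the moment about the hinge is M = F × 0.309193 = 11.5562 × 0.309193 = 3.5731 kN·m.
A normal force at the bottom, 0.687 m from the hinge, must supply this moment: P = 3.5731/0.687 = 5.20102 kN.

P ≈ 5.20 kN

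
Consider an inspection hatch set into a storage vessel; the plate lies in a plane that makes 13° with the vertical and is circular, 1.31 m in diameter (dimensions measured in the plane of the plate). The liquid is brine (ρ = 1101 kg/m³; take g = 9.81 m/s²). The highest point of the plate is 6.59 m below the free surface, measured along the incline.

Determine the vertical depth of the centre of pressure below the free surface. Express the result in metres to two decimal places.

γ = ρg = 1101 × 9.81 / 1000 = 10.80081 kN/m³.
The plate makes 13° with the vertical, i.e. θ = 90° − 13° = 77° to the horizontal. Measuring y along the incline from the free-surface line, vertical depth h = y·sinθ with sinθ = 0.974370.
The centroid is at the centre, 0.655 m below the top of the plate, so y_c = 6.59 + 0.655 = 7.245 m and h_c = 7.245 × 0.974370 = 7.05931 m.
A = π(0.655)² = 1.34782 m².
Resultant F = γ·h_c·A = 10.80081 × 7.05931 × 1.34782 = 102.766 kN.
I_c = πr⁴/4 = π × 0.655⁴/4 = 0.144562 m⁴.
Centre of pressure: y_p = y_c + I_c/(y_c·A) = 7.245 + 0.144562/(7.245 × 1.34782) = 7.245 + 0.0148042 = 7.2598 m along the plane.
Vertically, h_p = y_p·sinθ = 7.2598 × 0.974370 = 7.07373 m.

h_p = 7.07 m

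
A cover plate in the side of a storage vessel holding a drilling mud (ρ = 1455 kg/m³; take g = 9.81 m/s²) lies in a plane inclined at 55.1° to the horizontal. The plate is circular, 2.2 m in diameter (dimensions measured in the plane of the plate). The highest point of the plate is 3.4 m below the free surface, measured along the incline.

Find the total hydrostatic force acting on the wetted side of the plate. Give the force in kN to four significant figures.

F ≈ 200.3 kN

γ = ρg = 1455 × 9.81 / 1000 = 14.27355 kN/m³.
Let θ = 55.1° be the plate's angle to the horizontal; measure y along the incline from where the plane meets the free surface. Vertical depth h = y·sinθ with sinθ = 0.820152.
The centroid is at the centre, 1.1 m below the top of the plate, so y_c = 3.4 + 1.1 = 4.5 m and h_c = 4.5 × 0.820152 = 3.69068 m.
A = π(1.1)² = 3.80133 m².
Resultant F = γ·h_c·A = 14.27355 × 3.69068 × 3.80133 = 200.251 kN.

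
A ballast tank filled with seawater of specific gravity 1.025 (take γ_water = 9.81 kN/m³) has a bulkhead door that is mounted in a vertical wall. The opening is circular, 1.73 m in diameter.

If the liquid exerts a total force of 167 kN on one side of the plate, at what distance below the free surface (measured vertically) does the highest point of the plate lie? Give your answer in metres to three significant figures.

d_top ≈ 6.20 m

γ = 1.025 × 9.81 = 10.05525 kN/m³.
A = π(0.865)² = 2.35062 m².
From F = γ·h_c·A, the centroid depth is h_c = 167/(10.05525 × 2.35062) = 7.06547 m.
The centroid is at the centre, 0.865 m below the top of the plate, so the highest point sits at h_top = 7.06547 − 0.865 = 6.20047 m below the surface.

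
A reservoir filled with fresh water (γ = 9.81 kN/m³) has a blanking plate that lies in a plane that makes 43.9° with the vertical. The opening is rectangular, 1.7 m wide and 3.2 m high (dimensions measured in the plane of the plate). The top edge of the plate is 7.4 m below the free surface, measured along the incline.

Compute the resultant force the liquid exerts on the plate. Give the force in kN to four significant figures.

γ = 9.81 kN/m³.
The plate makes 43.9° with the vertical, i.e. θ = 90° − 43.9° = 46.1° to the horizontal. Measuring y along the incline from the free-surface line, vertical depth h = y·sinθ with sinθ = 0.720551.
The centroid lies 3.2/2 = 1.6 m below the top edge, so y_c = 7.4 + 1.6 = 9 m and h_c = 9 × 0.720551 = 6.48496 m.
A = 1.7 × 3.2 = 5.44 m².
Resultant F = γ·h_c·A = 9.81 × 6.48496 × 5.44 = 346.079 kN.

F ≈ 346.1 kN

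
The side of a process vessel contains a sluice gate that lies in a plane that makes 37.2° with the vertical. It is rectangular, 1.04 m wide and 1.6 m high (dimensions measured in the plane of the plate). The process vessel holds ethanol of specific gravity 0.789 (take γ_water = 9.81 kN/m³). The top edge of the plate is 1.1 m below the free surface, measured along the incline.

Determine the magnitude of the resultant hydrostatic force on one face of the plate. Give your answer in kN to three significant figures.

γ = 0.789 × 9.81 = 7.74009 kN/m³.
The plate makes 37.2° with the vertical, i.e. θ = 90° − 37.2° = 52.8° to the horizontal. Measuring y along the incline from the free-surface line, vertical depth h = y·sinθ with sinθ = 0.796530.
The centroid lies 1.6/2 = 0.8 m below the top edge, so y_c = 1.1 + 0.8 = 1.9 m and h_c = 1.9 × 0.796530 = 1.51341 m.
A = 1.04 × 1.6 = 1.664 m².
Resultant F = γ·h_c·A = 7.74009 × 1.51341 × 1.664 = 19.492 kN.

F ≈ 19.5 kN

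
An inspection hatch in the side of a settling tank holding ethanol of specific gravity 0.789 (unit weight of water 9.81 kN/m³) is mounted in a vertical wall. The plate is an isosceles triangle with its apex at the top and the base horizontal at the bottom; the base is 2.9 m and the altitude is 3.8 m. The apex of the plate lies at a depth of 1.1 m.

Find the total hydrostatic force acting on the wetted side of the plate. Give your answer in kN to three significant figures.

F ≈ 155 kN

γ = 0.789 × 9.81 = 7.74009 kN/m³.
With the apex up, the centroid sits 2h/3 = 2 × 3.8/3 = 2.53333 m below the apex, so the centroid depth is h_c = 1.1 + 2.53333 = 3.63333 m.
A = ½ × 2.9 × 3.8 = 5.51 m².
Resultant F = γ·h_c·A = 7.74009 × 3.63333 × 5.51 = 154.954 kN.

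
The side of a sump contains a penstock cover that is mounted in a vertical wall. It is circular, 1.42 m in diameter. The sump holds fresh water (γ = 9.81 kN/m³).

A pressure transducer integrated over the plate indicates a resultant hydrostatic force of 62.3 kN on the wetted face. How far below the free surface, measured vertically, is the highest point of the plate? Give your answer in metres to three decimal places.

γ = 9.81 kN/m³.
A = π(0.71)² = 1.58368 m².
From F = γ·h_c·A, the centroid depth is h_c = 62.3/(9.81 × 1.58368) = 4.01007 m.
The centroid is at the centre, 0.71 m below the top of the plate, so the highest point sits at h_top = 4.01007 − 0.71 = 3.30007 m below the surface.

d_top ≈ 3.300 m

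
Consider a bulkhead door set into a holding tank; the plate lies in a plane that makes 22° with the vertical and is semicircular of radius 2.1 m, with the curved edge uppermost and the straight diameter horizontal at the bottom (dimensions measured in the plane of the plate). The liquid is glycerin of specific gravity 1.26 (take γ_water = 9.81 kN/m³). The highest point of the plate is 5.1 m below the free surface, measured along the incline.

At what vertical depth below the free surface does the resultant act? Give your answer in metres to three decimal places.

γ = 1.26 × 9.81 = 12.3606 kN/m³.
The plate makes 22° with the vertical, i.e. θ = 90° − 22° = 68° to the horizontal. Measuring y along the incline from the free-surface line, vertical depth h = y·sinθ with sinθ = 0.927184.
The centroid lies 4r/(3π) = 0.891268 m above the diameter, so r − 4r/(3π) = 2.1 − 0.891268 = 1.20873 m below the topmost point, so y_c = 5.1 + 1.20873 = 6.30873 m and h_c = 6.30873 × 0.927184 = 5.84935 m.
A = πr²/2 = π × 2.1²/2 = 6.92721 m².
Resultant F = γ·h_c·A = 12.3606 × 5.84935 × 6.92721 = 500.848 kN.
I_c = (π/8 − 8/(9π))·r⁴ = 0.109757 × 2.1⁴ = 2.13457 m⁴.
Centre of pressure: y_p = y_c + I_c/(y_c·A) = 6.30873 + 2.13457/(6.30873 × 6.92721) = 6.30873 + 0.0488439 = 6.35757 m along the plane.
Vertically, h_p = y_p·sinθ = 6.35757 × 0.927184 = 5.89464 m.

h_p = 5.895 m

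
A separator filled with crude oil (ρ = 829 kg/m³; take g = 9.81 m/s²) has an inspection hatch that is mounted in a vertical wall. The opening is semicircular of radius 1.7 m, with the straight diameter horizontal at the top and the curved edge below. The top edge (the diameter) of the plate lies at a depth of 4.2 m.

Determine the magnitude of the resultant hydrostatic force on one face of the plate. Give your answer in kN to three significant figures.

γ = ρg = 829 × 9.81 / 1000 = 8.13249 kN/m³.
The centroid of a semicircle lies 4r/(3π) = 0.721502 m from the diameter, here below the top edge, so the centroid depth is h_c = 4.2 + 0.721502 = 4.9215 m.
A = πr²/2 = π × 1.7²/2 = 4.5396 m².
Resultant F = γ·h_c·A = 8.13249 × 4.9215 × 4.5396 = 181.693 kN.

F ≈ 182 kN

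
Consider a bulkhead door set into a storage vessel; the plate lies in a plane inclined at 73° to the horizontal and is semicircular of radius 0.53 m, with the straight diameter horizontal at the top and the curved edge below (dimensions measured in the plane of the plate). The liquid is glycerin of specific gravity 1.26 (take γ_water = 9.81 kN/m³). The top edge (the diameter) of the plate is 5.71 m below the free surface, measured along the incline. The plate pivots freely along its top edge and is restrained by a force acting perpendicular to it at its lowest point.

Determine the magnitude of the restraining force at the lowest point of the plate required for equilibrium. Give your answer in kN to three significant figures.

γ = 1.26 × 9.81 = 12.3606 kN/m³.
Let θ = 73° be the plate's angle to the horizontal; measure y along the incline from where the plane meets the free surface. Vertical depth h = y·sinθ with sinθ = 0.956305.
The centroid of a semicircle lies 4r/(3π) = 0.224939 m from the diameter, here below the top edge, so y_c = 5.71 + 0.224939 = 5.93494 m and h_c = 5.93494 × 0.956305 = 5.67561 m.
A = πr²/2 = π × 0.53²/2 = 0.441237 m².
Resultant F = γ·h_c·A = 12.3606 × 5.67561 × 0.441237 = 30.9545 kN.
I_c = (π/8 − 8/(9π))·r⁴ = 0.109757 × 0.53⁴ = 0.00866036 m⁴.
Centre of pressure: y_p = y_c + I_c/(y_c·A) = 5.93494 + 0.00866036/(5.93494 × 0.441237) = 5.93494 + 0.0033071 = 5.93825 m along the plane.
The resultant acts 0.224939 + 0.0033071 = 0.228246 m (along the plate) below the hinge at the top edge, so the moment about the hinge is M = F × 0.228246 = 30.9545 × 0.228246 = 7.06524 kN·m.
A normal force at the bottom, 0.53 m from the hinge, must supply this moment: P = 7.06524/0.53 = 13.3306 kN.

P ≈ 13.3 kN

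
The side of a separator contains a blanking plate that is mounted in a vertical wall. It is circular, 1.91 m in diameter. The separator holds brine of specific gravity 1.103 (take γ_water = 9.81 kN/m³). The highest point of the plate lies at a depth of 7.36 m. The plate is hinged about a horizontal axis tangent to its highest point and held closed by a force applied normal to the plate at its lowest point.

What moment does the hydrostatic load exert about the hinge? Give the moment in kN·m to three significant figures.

γ = 1.103 × 9.81 = 10.82043 kN/m³.
The centroid is at the centre, 0.955 m below the top of the plate, so the centroid depth is h_c = 7.36 + 0.955 = 8.315 m.
A = π(0.955)² = 2.86521 m².
Resultant F = γ·h_c·A = 10.82043 × 8.315 × 2.86521 = 257.788 kN.
I_c = πr⁴/4 = π × 0.955⁴/4 = 0.653286 m⁴.
Centre of pressure: y_p = y_c + I_c/(y_c·A) = 8.315 + 0.653286/(8.315 × 2.86521) = 8.315 + 0.0274211 = 8.34242 m along the plane.
The resultant acts 0.955 + 0.0274211 = 0.982421 m (along the plate) below the hinge at the top edge, so the moment about the hinge is M = F × 0.982421 = 257.788 × 0.982421 = 253.256 kN·m.

M ≈ 253 kN·m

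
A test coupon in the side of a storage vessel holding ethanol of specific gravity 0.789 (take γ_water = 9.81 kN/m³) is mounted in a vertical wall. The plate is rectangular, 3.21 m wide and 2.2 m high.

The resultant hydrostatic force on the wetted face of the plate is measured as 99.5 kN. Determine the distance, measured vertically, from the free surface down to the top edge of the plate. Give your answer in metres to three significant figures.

γ = 0.789 × 9.81 = 7.74009 kN/m³.
A = 3.21 × 2.2 = 7.062 m².
From F = γ·h_c·A, the centroid depth is h_c = 99.5/(7.74009 × 7.062) = 1.82033 m.
The centroid lies 2.2/2 = 1.1 m below the top edge, so the top edge sits at h_top = 1.82033 − 1.1 = 0.72033 m below the surface.

d_top ≈ 0.720 m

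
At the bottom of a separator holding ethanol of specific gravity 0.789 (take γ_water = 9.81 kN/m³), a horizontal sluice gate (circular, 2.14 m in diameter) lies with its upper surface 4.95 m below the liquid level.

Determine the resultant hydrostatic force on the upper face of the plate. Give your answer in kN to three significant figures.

F ≈ 138 kN

γ = 0.789 × 9.81 = 7.74009 kN/m³.
The plate is horizontal, so pressure is uniform at p = γ·h = 7.74009 × 4.95 = 38.3134 kN/m².
A = π(1.07)² = 3.59681 m².
F = p·A = 38.3134 × 3.59681 = 137.806 kN.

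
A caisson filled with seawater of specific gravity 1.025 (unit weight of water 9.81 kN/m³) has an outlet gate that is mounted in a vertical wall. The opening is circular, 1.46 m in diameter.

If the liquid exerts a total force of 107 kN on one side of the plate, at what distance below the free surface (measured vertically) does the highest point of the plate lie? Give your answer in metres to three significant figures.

γ = 1.025 × 9.81 = 10.05525 kN/m³.
A = π(0.73)² = 1.67415 m².
From F = γ·h_c·A, the centroid depth is h_c = 107/(10.05525 × 1.67415) = 6.35619 m.
The centroid is at the centre, 0.73 m below the top of the plate, so the highest point sits at h_top = 6.35619 − 0.73 = 5.62619 m below the surface.

d_top ≈ 5.63 m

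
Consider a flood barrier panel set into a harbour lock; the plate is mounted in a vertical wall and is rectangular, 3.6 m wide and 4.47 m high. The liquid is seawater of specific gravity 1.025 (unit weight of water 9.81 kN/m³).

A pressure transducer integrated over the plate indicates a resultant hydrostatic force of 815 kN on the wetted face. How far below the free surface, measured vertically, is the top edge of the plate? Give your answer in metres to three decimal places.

γ = 1.025 × 9.81 = 10.05525 kN/m³.
A = 3.6 × 4.47 = 16.092 m².
From F = γ·h_c·A, the centroid depth is h_c = 815/(10.05525 × 16.092) = 5.0368 m.
The centroid lies 4.47/2 = 2.235 m below the top edge, so the top edge sits at h_top = 5.0368 − 2.235 = 2.8018 m below the surface.

d_top ≈ 2.802 m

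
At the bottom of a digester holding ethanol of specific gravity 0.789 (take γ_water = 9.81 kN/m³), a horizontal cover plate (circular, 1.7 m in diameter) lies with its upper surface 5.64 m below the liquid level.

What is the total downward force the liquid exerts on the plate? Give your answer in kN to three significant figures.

γ = 0.789 × 9.81 = 7.74009 kN/m³.
The plate is horizontal, so pressure is uniform at p = γ·h = 7.74009 × 5.64 = 43.6541 kN/m².
A = π(0.85)² = 2.2698 m².
F = p·A = 43.6541 × 2.2698 = 99.0861 kN.

F ≈ 99.1 kN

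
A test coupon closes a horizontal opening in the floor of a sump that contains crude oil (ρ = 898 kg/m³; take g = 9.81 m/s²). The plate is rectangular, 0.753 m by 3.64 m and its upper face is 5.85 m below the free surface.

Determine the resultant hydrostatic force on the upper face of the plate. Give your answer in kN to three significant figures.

F ≈ 141 kN

γ = ρg = 898 × 9.81 / 1000 = 8.80938 kN/m³.
The plate is horizontal, so pressure is uniform at p = γ·h = 8.80938 × 5.85 = 51.5349 kN/m².
A = 0.753 × 3.64 = 2.74092 m².
F = p·A = 51.5349 × 2.74092 = 141.253 kN.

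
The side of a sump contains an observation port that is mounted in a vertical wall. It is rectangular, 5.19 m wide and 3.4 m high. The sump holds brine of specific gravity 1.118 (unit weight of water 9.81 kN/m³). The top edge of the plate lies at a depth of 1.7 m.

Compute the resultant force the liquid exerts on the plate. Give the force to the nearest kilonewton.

γ = 1.118 × 9.81 = 10.96758 kN/m³.
The centroid lies 3.4/2 = 1.7 m below the top edge, so the centroid depth is h_c = 1.7 + 1.7 = 3.4 m.
A = 5.19 × 3.4 = 17.646 m².
Resultant F = γ·h_c·A = 10.96758 × 3.4 × 17.646 = 658.015 kN.

F ≈ 658 kN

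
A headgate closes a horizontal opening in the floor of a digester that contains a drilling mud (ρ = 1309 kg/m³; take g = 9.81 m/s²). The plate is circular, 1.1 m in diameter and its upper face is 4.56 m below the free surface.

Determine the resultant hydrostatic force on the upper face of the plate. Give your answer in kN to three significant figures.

γ = ρg = 1309 × 9.81 / 1000 = 12.84129 kN/m³.
The plate is horizontal, so pressure is uniform at p = γ·h = 12.84129 × 4.56 = 58.5563 kN/m².
A = π(0.55)² = 0.950332 m².
F = p·A = 58.5563 × 0.950332 = 55.6479 kN.

F ≈ 55.6 kN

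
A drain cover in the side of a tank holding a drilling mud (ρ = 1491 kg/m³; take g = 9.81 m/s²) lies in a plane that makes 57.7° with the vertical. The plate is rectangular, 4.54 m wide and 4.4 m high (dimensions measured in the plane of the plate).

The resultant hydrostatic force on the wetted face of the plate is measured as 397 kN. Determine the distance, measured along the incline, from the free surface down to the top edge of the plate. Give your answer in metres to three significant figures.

y_top ≈ 0.343 m

γ = ρg = 1491 × 9.81 / 1000 = 14.62671 kN/m³.
A = 4.54 × 4.4 = 19.976 m².
From F = γ·h_c·A, the centroid depth is h_c = 397/(14.62671 × 19.976) = 1.35874 m.
The plate makes 57.7° with the vertical, i.e. θ = 90° − 57.7° = 32.3° to the horizontal. Measuring y along the incline from the free-surface line, vertical depth h = y·sinθ with sinθ = 0.534352.
Along the incline, y_c = h_c/sinθ = 1.35874/0.534352 = 2.54278 m.
The centroid lies 4.4/2 = 2.2 m below the top edge, so the top edge sits at y_top = 2.54278 − 2.2 = 0.34278 m along the incline.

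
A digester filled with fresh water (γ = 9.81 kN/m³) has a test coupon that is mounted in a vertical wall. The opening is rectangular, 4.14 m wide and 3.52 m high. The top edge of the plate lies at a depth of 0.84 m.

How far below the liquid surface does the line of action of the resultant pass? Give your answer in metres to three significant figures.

h_p = 3.00 m

γ = 9.81 kN/m³.
The centroid lies 3.52/2 = 1.76 m below the top edge, so the centroid depth is h_c = 0.84 + 1.76 = 2.6 m.
A = 4.14 × 3.52 = 14.5728 m².
Resultant F = γ·h_c·A = 9.81 × 2.6 × 14.5728 = 371.694 kN.
I_c = b·h³/12 = 4.14 × 3.52³/12 = 15.0469 m⁴.
Centre of pressure: y_p = y_c + I_c/(y_c·A) = 2.6 + 15.0469/(2.6 × 14.5728) = 2.6 + 0.397128 = 2.99713 m along the plane.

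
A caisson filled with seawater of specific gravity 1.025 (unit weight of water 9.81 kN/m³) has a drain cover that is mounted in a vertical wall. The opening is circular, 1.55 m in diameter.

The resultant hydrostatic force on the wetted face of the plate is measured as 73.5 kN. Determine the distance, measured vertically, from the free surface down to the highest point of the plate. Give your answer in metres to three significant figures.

d_top ≈ 3.10 m

γ = 1.025 × 9.81 = 10.05525 kN/m³.
A = π(0.775)² = 1.88692 m².
From F = γ·h_c·A, the centroid depth is h_c = 73.5/(10.05525 × 1.88692) = 3.87383 m.
The centroid is at the centre, 0.775 m below the top of the plate, so the highest point sits at h_top = 3.87383 − 0.775 = 3.09883 m below the surface.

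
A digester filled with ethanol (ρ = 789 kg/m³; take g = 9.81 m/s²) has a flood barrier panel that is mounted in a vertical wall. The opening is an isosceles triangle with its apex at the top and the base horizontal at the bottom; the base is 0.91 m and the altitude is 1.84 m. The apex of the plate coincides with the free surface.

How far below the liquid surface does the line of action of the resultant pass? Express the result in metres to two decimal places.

h_p = 1.38 m

γ = ρg = 789 × 9.81 / 1000 = 7.74009 kN/m³.
With the apex up, the centroid sits 2h/3 = 2 × 1.84/3 = 1.22667 m below the apex, so the centroid depth is h_c = 1.22667 m.
A = ½ × 0.91 × 1.84 = 0.8372 m².
Resultant F = γ·h_c·A = 7.74009 × 1.22667 × 0.8372 = 7.94883 kN.
I_c = b·h³/36 = 0.91 × 1.84³/36 = 0.157468 m⁴.
Centre of pressure: y_p = y_c + I_c/(y_c·A) = 1.22667 + 0.157468/(1.22667 × 0.8372) = 1.22667 + 0.153333 = 1.38 m along the plane.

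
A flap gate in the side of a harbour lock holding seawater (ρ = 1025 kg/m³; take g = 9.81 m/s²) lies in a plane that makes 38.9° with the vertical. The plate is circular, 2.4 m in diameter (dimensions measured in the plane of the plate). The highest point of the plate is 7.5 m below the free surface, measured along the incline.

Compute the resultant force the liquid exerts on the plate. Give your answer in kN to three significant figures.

γ = ρg = 1025 × 9.81 / 1000 = 10.05525 kN/m³.
The plate makes 38.9° with the vertical, i.e. θ = 90° − 38.9° = 51.1° to the horizontal. Measuring y along the incline from the free-surface line, vertical depth h = y·sinθ with sinθ = 0.778243.
The centroid is at the centre, 1.2 m below the top of the plate, so y_c = 7.5 + 1.2 = 8.7 m and h_c = 8.7 × 0.778243 = 6.77071 m.
A = π(1.2)² = 4.52389 m².
Resultant F = γ·h_c·A = 10.05525 × 6.77071 × 4.52389 = 307.992 kN.

F ≈ 308 kN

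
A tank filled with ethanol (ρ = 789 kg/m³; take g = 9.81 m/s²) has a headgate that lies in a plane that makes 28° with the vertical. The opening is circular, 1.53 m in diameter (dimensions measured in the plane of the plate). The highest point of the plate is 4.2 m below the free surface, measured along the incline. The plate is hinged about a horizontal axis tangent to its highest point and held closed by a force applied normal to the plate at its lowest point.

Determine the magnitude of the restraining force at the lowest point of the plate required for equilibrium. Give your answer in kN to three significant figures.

P ≈ 32.4 kN

γ = ρg = 789 × 9.81 / 1000 = 7.74009 kN/m³.
The plate makes 28° with the vertical, i.e. θ = 90° − 28° = 62° to the horizontal. Measuring y along the incline from the free-surface line, vertical depth h = y·sinθ with sinθ = 0.882948.
The centroid is at the centre, 0.765 m below the top of the plate, so y_c = 4.2 + 0.765 = 4.965 m and h_c = 4.965 × 0.882948 = 4.38384 m.
A = π(0.765)² = 1.83854 m².
Resultant F = γ·h_c·A = 7.74009 × 4.38384 × 1.83854 = 62.3841 kN.
I_c = πr⁴/4 = π × 0.765⁴/4 = 0.26899 m⁴.
Centre of pressure: y_p = y_c + I_c/(y_c·A) = 4.965 + 0.26899/(4.965 × 1.83854) = 4.965 + 0.0294675 = 4.99447 m along the plane.
The resultant acts 0.765 + 0.0294675 = 0.794467 m (along the plate) below the hinge at the top edge, so the moment about the hinge is M = F × 0.794467 = 62.3841 × 0.794467 = 49.5621 kN·m.
A normal force at the bottom, 1.53 m from the hinge, must supply this moment: P = 49.5621/1.53 = 32.3935 kN.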